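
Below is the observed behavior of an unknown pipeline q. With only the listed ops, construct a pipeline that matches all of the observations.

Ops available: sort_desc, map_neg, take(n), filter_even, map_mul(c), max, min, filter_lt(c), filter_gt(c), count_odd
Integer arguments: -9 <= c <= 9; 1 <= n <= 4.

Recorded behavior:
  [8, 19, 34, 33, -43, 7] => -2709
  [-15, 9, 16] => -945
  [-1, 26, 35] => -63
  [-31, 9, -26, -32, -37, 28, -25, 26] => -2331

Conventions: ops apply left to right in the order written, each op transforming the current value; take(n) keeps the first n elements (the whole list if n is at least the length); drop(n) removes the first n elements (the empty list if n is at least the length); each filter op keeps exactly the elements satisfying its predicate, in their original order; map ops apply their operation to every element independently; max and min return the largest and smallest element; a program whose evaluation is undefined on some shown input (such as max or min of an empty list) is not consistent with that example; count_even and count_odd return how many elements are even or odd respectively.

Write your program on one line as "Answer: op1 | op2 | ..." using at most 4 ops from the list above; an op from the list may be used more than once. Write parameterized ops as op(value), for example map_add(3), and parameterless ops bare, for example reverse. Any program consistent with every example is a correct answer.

map_mul(9) | map_neg | map_mul(-7) | min

Check, running the answer program on each example:
  [8, 19, 34, 33, -43, 7] -> [72, 171, 306, 297, -387, 63] -> [-72, -171, -306, -297, 387, -63] -> [504, 1197, 2142, 2079, -2709, 441] -> -2709
  [-15, 9, 16] -> [-135, 81, 144] -> [135, -81, -144] -> [-945, 567, 1008] -> -945
  [-1, 26, 35] -> [-9, 234, 315] -> [9, -234, -315] -> [-63, 1638, 2205] -> -63
  [-31, 9, -26, -32, -37, 28, -25, 26] -> [-279, 81, -234, -288, -333, 252, -225, 234] -> [279, -81, 234, 288, 333, -252, 225, -234] -> [-1953, 567, -1638, -2016, -2331, 1764, -1575, 1638] -> -2331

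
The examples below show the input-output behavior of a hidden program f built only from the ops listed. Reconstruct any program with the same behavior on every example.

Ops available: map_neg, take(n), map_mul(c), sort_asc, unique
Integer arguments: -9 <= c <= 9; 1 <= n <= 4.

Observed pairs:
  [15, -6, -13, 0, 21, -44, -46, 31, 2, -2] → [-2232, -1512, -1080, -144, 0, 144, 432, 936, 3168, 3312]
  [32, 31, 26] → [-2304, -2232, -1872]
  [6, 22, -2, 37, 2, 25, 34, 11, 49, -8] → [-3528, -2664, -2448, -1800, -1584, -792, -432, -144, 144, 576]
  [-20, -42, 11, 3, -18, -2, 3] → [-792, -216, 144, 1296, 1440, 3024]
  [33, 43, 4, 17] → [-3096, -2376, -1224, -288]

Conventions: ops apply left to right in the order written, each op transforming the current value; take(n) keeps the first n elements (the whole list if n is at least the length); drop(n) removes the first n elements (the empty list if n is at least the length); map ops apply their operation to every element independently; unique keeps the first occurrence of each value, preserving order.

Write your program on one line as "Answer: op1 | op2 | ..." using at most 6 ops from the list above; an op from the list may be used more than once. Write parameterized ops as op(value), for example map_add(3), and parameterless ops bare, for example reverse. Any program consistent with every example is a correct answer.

map_mul(8) | map_mul(-3) | sort_asc | unique | map_mul(3)

Check, running the answer program on each example:
  [15, -6, -13, 0, 21, -44, -46, 31, 2, -2] -> [120, -48, -104, 0, 168, -352, -368, 248, 16, -16] -> [-360, 144, 312, 0, -504, 1056, 1104, -744, -48, 48] -> [-744, -504, -360, -48, 0, 48, 144, 312, 1056, 1104] -> [-744, -504, -360, -48, 0, 48, 144, 312, 1056, 1104] -> [-2232, -1512, -1080, -144, 0, 144, 432, 936, 3168, 3312]
  [32, 31, 26] -> [256, 248, 208] -> [-768, -744, -624] -> [-768, -744, -624] -> [-768, -744, -624] -> [-2304, -2232, -1872]
  [6, 22, -2, 37, 2, 25, 34, 11, 49, -8] -> [48, 176, -16, 296, 16, 200, 272, 88, 392, -64] -> [-144, -528, 48, -888, -48, -600, -816, -264, -1176, 192] -> [-1176, -888, -816, -600, -528, -264, -144, -48, 48, 192] -> [-1176, -888, -816, -600, -528, -264, -144, -48, 48, 192] -> [-3528, -2664, -2448, -1800, -1584, -792, -432, -144, 144, 576]
  [-20, -42, 11, 3, -18, -2, 3] -> [-160, -336, 88, 24, -144, -16, 24] -> [480, 1008, -264, -72, 432, 48, -72] -> [-264, -72, -72, 48, 432, 480, 1008] -> [-264, -72, 48, 432, 480, 1008] -> [-792, -216, 144, 1296, 1440, 3024]
  [33, 43, 4, 17] -> [264, 344, 32, 136] -> [-792, -1032, -96, -408] -> [-1032, -792, -408, -96] -> [-1032, -792, -408, -96] -> [-3096, -2376, -1224, -288]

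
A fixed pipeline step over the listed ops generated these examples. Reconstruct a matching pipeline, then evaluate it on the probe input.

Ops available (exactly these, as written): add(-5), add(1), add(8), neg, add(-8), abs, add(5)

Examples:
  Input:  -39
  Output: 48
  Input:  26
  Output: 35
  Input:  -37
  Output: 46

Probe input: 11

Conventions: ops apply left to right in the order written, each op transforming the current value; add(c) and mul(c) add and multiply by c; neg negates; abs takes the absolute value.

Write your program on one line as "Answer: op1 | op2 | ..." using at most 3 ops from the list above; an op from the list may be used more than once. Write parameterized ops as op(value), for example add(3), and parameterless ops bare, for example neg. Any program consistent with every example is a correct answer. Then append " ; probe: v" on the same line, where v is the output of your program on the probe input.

abs | add(1) | add(8) ; probe: 20

Check, running the answer program on each example:
  -39 -> 39 -> 40 -> 48
  26 -> 26 -> 27 -> 35
  -37 -> 37 -> 38 -> 46
  probe: 11 -> 11 -> 12 -> 20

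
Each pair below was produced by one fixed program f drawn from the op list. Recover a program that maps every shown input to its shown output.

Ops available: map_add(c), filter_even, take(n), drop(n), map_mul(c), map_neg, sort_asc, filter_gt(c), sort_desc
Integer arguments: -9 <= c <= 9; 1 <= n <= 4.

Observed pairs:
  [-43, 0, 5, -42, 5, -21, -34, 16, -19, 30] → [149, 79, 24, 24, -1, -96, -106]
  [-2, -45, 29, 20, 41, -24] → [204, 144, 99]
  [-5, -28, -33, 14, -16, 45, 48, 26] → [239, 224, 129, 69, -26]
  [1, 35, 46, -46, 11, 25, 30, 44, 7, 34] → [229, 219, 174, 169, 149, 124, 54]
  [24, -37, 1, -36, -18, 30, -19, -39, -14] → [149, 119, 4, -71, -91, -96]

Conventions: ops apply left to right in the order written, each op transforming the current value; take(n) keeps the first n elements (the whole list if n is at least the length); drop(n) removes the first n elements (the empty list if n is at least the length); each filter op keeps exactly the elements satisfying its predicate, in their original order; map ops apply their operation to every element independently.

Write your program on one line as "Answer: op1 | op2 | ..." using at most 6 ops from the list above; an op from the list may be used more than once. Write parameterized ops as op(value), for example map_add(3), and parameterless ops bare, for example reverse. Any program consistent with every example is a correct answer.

sort_desc | sort_asc | drop(3) | map_mul(5) | sort_desc | map_add(-1)

Check, running the answer program on each example:
  [-43, 0, 5, -42, 5, -21, -34, 16, -19, 30] -> [30, 16, 5, 5, 0, -19, -21, -34, -42, -43] -> [-43, -42, -34, -21, -19, 0, 5, 5, 16, 30] -> [-21, -19, 0, 5, 5, 16, 30] -> [-105, -95, 0, 25, 25, 80, 150] -> [150, 80, 25, 25, 0, -95, -105] -> [149, 79, 24, 24, -1, -96, -106]
  [-2, -45, 29, 20, 41, -24] -> [41, 29, 20, -2, -24, -45] -> [-45, -24, -2, 20, 29, 41] -> [20, 29, 41] -> [100, 145, 205] -> [205, 145, 100] -> [204, 144, 99]
  [-5, -28, -33, 14, -16, 45, 48, 26] -> [48, 45, 26, 14, -5, -16, -28, -33] -> [-33, -28, -16, -5, 14, 26, 45, 48] -> [-5, 14, 26, 45, 48] -> [-25, 70, 130, 225, 240] -> [240, 225, 130, 70, -25] -> [239, 224, 129, 69, -26]
  [1, 35, 46, -46, 11, 25, 30, 44, 7, 34] -> [46, 44, 35, 34, 30, 25, 11, 7, 1, -46] -> [-46, 1, 7, 11, 25, 30, 34, 35, 44, 46] -> [11, 25, 30, 34, 35, 44, 46] -> [55, 125, 150, 170, 175, 220, 230] -> [230, 220, 175, 170, 150, 125, 55] -> [229, 219, 174, 169, 149, 124, 54]
  [24, -37, 1, -36, -18, 30, -19, -39, -14] -> [30, 24, 1, -14, -18, -19, -36, -37, -39] -> [-39, -37, -36, -19, -18, -14, 1, 24, 30] -> [-19, -18, -14, 1, 24, 30] -> [-95, -90, -70, 5, 120, 150] -> [150, 120, 5, -70, -90, -95] -> [149, 119, 4, -71, -91, -96]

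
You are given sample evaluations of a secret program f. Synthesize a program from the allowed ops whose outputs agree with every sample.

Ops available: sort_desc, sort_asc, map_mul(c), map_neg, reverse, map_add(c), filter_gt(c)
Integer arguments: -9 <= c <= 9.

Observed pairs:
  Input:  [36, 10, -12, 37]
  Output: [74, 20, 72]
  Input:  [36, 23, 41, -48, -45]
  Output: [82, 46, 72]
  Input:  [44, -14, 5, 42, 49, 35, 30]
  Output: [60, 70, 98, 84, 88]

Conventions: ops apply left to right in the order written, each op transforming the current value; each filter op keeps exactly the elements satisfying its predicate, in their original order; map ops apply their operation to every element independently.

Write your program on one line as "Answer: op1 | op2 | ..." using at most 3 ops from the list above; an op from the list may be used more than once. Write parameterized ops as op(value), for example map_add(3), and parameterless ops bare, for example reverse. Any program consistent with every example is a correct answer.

filter_gt(5) | reverse | map_mul(2)

Check, running the answer program on each example:
  [36, 10, -12, 37] -> [36, 10, 37] -> [37, 10, 36] -> [74, 20, 72]
  [36, 23, 41, -48, -45] -> [36, 23, 41] -> [41, 23, 36] -> [82, 46, 72]
  [44, -14, 5, 42, 49, 35, 30] -> [44, 42, 49, 35, 30] -> [30, 35, 49, 42, 44] -> [60, 70, 98, 84, 88]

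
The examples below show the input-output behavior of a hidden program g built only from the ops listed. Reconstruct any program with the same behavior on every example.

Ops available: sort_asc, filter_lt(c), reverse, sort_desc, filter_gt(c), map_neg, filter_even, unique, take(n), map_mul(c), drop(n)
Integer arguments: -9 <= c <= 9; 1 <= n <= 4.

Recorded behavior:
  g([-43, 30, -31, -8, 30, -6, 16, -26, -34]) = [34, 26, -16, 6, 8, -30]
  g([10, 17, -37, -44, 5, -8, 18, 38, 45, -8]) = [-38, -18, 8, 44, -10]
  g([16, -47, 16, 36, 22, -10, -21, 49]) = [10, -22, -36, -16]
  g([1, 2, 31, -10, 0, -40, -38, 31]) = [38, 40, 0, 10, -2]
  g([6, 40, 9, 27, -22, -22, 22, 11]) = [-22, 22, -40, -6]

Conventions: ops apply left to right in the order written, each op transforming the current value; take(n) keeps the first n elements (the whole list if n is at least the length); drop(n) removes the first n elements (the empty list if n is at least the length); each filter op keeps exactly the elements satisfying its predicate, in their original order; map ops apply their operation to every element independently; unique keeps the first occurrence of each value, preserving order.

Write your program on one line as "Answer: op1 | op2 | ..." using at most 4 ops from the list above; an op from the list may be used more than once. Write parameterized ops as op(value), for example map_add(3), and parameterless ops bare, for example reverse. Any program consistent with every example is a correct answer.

unique | map_neg | filter_even | reverse

Check, running the answer program on each example:
  [-43, 30, -31, -8, 30, -6, 16, -26, -34] -> [-43, 30, -31, -8, -6, 16, -26, -34] -> [43, -30, 31, 8, 6, -16, 26, 34] -> [-30, 8, 6, -16, 26, 34] -> [34, 26, -16, 6, 8, -30]
  [10, 17, -37, -44, 5, -8, 18, 38, 45, -8] -> [10, 17, -37, -44, 5, -8, 18, 38, 45] -> [-10, -17, 37, 44, -5, 8, -18, -38, -45] -> [-10, 44, 8, -18, -38] -> [-38, -18, 8, 44, -10]
  [16, -47, 16, 36, 22, -10, -21, 49] -> [16, -47, 36, 22, -10, -21, 49] -> [-16, 47, -36, -22, 10, 21, -49] -> [-16, -36, -22, 10] -> [10, -22, -36, -16]
  [1, 2, 31, -10, 0, -40, -38, 31] -> [1, 2, 31, -10, 0, -40, -38] -> [-1, -2, -31, 10, 0, 40, 38] -> [-2, 10, 0, 40, 38] -> [38, 40, 0, 10, -2]
  [6, 40, 9, 27, -22, -22, 22, 11] -> [6, 40, 9, 27, -22, 22, 11] -> [-6, -40, -9, -27, 22, -22, -11] -> [-6, -40, 22, -22] -> [-22, 22, -40, -6]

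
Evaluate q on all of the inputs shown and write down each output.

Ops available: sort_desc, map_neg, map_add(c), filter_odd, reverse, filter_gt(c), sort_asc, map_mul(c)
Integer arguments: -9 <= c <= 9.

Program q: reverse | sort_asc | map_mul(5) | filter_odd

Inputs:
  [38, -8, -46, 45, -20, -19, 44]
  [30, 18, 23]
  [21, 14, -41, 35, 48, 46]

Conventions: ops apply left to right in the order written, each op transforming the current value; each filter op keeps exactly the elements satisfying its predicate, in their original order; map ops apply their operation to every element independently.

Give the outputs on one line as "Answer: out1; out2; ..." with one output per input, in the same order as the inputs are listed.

[-95, 225]; [115]; [-205, 105, 175]

Execution, op by op:
  [38, -8, -46, 45, -20, -19, 44] -> [44, -19, -20, 45, -46, -8, 38] -> [-46, -20, -19, -8, 38, 44, 45] -> [-230, -100, -95, -40, 190, 220, 225] -> [-95, 225]
  [30, 18, 23] -> [23, 18, 30] -> [18, 23, 30] -> [90, 115, 150] -> [115]
  [21, 14, -41, 35, 48, 46] -> [46, 48, 35, -41, 14, 21] -> [-41, 14, 21, 35, 46, 48] -> [-205, 70, 105, 175, 230, 240] -> [-205, 105, 175]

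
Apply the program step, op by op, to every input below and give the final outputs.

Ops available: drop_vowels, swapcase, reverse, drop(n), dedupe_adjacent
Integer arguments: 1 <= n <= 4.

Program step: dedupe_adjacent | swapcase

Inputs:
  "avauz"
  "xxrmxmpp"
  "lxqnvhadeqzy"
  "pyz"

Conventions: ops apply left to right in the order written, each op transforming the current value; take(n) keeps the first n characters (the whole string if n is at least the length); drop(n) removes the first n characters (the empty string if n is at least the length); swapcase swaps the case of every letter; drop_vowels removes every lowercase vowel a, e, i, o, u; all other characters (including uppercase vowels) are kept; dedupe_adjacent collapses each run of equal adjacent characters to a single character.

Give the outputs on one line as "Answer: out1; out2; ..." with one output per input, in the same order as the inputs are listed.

"AVAUZ"; "XRMXMP"; "LXQNVHADEQZY"; "PYZ"

Execution, op by op:
  "avauz" -> "avauz" -> "AVAUZ"
  "xxrmxmpp" -> "xrmxmp" -> "XRMXMP"
  "lxqnvhadeqzy" -> "lxqnvhadeqzy" -> "LXQNVHADEQZY"
  "pyz" -> "pyz" -> "PYZ"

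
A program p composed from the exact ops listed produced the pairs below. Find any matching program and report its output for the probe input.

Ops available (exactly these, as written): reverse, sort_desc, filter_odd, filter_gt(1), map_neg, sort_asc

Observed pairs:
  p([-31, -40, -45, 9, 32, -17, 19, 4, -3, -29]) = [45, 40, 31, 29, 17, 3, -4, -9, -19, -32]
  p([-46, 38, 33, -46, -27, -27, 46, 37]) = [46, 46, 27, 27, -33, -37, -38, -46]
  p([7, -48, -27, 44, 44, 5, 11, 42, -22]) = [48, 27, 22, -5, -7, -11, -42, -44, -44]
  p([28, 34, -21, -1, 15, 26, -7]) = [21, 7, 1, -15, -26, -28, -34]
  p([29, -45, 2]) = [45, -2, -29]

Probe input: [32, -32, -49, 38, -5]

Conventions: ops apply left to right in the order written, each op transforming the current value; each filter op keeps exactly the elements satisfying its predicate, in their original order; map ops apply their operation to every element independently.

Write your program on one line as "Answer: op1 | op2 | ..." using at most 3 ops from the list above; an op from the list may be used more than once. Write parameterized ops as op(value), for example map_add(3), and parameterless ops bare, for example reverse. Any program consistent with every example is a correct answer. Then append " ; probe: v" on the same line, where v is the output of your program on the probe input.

sort_asc | map_neg ; probe: [49, 32, 5, -32, -38]

Check, running the answer program on each example:
  [-31, -40, -45, 9, 32, -17, 19, 4, -3, -29] -> [-45, -40, -31, -29, -17, -3, 4, 9, 19, 32] -> [45, 40, 31, 29, 17, 3, -4, -9, -19, -32]
  [-46, 38, 33, -46, -27, -27, 46, 37] -> [-46, -46, -27, -27, 33, 37, 38, 46] -> [46, 46, 27, 27, -33, -37, -38, -46]
  [7, -48, -27, 44, 44, 5, 11, 42, -22] -> [-48, -27, -22, 5, 7, 11, 42, 44, 44] -> [48, 27, 22, -5, -7, -11, -42, -44, -44]
  [28, 34, -21, -1, 15, 26, -7] -> [-21, -7, -1, 15, 26, 28, 34] -> [21, 7, 1, -15, -26, -28, -34]
  [29, -45, 2] -> [-45, 2, 29] -> [45, -2, -29]
  probe: [32, -32, -49, 38, -5] -> [-49, -32, -5, 32, 38] -> [49, 32, 5, -32, -38]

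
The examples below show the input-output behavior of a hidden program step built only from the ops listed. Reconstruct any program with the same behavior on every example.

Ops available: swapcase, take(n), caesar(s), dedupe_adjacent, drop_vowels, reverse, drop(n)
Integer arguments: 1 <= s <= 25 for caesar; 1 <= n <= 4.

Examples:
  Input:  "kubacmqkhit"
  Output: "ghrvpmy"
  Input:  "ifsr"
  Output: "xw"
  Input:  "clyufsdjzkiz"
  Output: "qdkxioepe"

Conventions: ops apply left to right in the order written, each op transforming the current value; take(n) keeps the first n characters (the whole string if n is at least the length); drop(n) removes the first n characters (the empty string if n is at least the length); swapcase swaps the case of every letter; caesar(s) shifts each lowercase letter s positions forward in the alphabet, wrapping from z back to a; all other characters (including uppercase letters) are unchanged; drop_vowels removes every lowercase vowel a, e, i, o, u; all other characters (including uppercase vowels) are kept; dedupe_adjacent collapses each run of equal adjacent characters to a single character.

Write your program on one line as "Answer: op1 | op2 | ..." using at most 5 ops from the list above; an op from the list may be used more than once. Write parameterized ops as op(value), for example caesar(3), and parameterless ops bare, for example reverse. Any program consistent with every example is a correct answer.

reverse | drop_vowels | caesar(5) | reverse | drop(1)

Check, running the answer program on each example:
  "kubacmqkhit" -> "tihkqmcabuk" -> "thkqmcbk" -> "ympvrhgp" -> "pghrvpmy" -> "ghrvpmy"
  "ifsr" -> "rsfi" -> "rsf" -> "wxk" -> "kxw" -> "xw"
  "clyufsdjzkiz" -> "zikzjdsfuylc" -> "zkzjdsfylc" -> "epeoixkdqh" -> "hqdkxioepe" -> "qdkxioepe"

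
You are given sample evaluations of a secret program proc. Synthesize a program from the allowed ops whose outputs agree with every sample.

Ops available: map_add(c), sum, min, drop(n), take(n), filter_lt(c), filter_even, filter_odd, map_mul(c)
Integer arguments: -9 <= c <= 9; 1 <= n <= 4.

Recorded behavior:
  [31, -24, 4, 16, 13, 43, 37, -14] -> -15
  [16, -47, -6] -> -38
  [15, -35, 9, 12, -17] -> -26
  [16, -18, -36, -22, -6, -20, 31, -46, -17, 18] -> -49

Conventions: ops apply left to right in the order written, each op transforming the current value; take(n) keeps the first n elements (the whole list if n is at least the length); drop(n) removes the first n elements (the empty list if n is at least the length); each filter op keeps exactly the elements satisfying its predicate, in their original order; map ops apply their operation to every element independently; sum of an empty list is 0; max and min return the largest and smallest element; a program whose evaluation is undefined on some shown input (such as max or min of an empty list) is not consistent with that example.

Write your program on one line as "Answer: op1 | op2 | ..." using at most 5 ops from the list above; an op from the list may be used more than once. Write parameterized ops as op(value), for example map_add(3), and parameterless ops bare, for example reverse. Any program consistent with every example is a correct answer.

drop(1) | take(3) | map_add(9) | filter_lt(-6) | sum

Check, running the answer program on each example:
  [31, -24, 4, 16, 13, 43, 37, -14] -> [-24, 4, 16, 13, 43, 37, -14] -> [-24, 4, 16] -> [-15, 13, 25] -> [-15] -> -15
  [16, -47, -6] -> [-47, -6] -> [-47, -6] -> [-38, 3] -> [-38] -> -38
  [15, -35, 9, 12, -17] -> [-35, 9, 12, -17] -> [-35, 9, 12] -> [-26, 18, 21] -> [-26] -> -26
  [16, -18, -36, -22, -6, -20, 31, -46, -17, 18] -> [-18, -36, -22, -6, -20, 31, -46, -17, 18] -> [-18, -36, -22] -> [-9, -27, -13] -> [-9, -27, -13] -> -49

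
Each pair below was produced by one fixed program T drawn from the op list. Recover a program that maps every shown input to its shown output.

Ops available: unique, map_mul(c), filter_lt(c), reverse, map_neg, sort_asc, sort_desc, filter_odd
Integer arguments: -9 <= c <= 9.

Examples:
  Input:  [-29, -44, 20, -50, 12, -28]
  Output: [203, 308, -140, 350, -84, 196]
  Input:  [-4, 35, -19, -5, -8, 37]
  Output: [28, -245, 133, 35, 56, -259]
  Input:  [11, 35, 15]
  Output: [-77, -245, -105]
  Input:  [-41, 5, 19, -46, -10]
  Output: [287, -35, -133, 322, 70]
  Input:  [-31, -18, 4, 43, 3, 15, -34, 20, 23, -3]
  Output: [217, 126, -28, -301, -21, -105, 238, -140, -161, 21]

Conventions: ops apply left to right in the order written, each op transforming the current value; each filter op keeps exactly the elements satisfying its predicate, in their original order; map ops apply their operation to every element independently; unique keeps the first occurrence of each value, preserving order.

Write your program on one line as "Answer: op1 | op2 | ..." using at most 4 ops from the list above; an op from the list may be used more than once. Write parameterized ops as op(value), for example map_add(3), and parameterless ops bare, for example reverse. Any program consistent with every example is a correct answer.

reverse | map_mul(7) | reverse | map_neg

Check, running the answer program on each example:
  [-29, -44, 20, -50, 12, -28] -> [-28, 12, -50, 20, -44, -29] -> [-196, 84, -350, 140, -308, -203] -> [-203, -308, 140, -350, 84, -196] -> [203, 308, -140, 350, -84, 196]
  [-4, 35, -19, -5, -8, 37] -> [37, -8, -5, -19, 35, -4] -> [259, -56, -35, -133, 245, -28] -> [-28, 245, -133, -35, -56, 259] -> [28, -245, 133, 35, 56, -259]
  [11, 35, 15] -> [15, 35, 11] -> [105, 245, 77] -> [77, 245, 105] -> [-77, -245, -105]
  [-41, 5, 19, -46, -10] -> [-10, -46, 19, 5, -41] -> [-70, -322, 133, 35, -287] -> [-287, 35, 133, -322, -70] -> [287, -35, -133, 322, 70]
  [-31, -18, 4, 43, 3, 15, -34, 20, 23, -3] -> [-3, 23, 20, -34, 15, 3, 43, 4, -18, -31] -> [-21, 161, 140, -238, 105, 21, 301, 28, -126, -217] -> [-217, -126, 28, 301, 21, 105, -238, 140, 161, -21] -> [217, 126, -28, -301, -21, -105, 238, -140, -161, 21]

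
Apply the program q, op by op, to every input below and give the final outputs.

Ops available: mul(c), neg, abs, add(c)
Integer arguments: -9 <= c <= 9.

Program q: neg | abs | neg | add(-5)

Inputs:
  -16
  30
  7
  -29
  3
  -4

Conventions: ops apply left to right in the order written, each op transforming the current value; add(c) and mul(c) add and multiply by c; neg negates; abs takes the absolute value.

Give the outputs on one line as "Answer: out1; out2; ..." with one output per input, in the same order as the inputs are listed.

Execution, op by op:
  -16 -> 16 -> 16 -> -16 -> -21
  30 -> -30 -> 30 -> -30 -> -35
  7 -> -7 -> 7 -> -7 -> -12
  -29 -> 29 -> 29 -> -29 -> -34
  3 -> -3 -> 3 -> -3 -> -8
  -4 -> 4 -> 4 -> -4 -> -9

-21; -35; -12; -34; -8; -9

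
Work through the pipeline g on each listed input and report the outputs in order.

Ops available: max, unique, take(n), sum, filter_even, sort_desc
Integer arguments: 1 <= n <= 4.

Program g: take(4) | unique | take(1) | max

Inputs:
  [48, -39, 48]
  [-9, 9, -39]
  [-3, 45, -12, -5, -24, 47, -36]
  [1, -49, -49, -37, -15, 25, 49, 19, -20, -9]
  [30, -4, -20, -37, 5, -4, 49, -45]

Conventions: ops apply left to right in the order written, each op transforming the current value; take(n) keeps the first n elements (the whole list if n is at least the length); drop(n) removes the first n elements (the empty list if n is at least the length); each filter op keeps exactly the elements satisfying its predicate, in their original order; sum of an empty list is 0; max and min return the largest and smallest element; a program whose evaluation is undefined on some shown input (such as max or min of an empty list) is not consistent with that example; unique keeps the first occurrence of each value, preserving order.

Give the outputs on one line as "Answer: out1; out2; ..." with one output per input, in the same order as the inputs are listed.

Execution, op by op:
  [48, -39, 48] -> [48, -39, 48] -> [48, -39] -> [48] -> 48
  [-9, 9, -39] -> [-9, 9, -39] -> [-9, 9, -39] -> [-9] -> -9
  [-3, 45, -12, -5, -24, 47, -36] -> [-3, 45, -12, -5] -> [-3, 45, -12, -5] -> [-3] -> -3
  [1, -49, -49, -37, -15, 25, 49, 19, -20, -9] -> [1, -49, -49, -37] -> [1, -49, -37] -> [1] -> 1
  [30, -4, -20, -37, 5, -4, 49, -45] -> [30, -4, -20, -37] -> [30, -4, -20, -37] -> [30] -> 30

48; -9; -3; 1; 30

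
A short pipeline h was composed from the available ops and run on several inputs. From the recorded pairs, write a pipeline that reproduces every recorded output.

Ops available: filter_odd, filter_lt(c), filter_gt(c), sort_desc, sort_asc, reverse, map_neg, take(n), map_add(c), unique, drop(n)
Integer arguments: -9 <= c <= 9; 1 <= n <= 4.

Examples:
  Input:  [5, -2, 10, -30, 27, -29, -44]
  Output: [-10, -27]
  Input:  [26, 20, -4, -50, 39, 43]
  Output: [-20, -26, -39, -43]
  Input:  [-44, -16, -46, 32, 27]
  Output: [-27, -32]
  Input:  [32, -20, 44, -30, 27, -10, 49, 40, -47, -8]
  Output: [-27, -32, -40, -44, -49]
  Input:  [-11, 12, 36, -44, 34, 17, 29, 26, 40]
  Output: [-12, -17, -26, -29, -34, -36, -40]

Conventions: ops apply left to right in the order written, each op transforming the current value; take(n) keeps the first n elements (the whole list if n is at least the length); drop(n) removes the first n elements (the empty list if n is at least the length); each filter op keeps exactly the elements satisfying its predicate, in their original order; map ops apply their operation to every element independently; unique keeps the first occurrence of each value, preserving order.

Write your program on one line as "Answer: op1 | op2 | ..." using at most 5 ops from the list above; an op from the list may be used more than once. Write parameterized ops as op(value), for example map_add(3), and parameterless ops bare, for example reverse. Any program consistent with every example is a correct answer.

filter_gt(4) | map_neg | filter_lt(-9) | sort_desc

Check, running the answer program on each example:
  [5, -2, 10, -30, 27, -29, -44] -> [5, 10, 27] -> [-5, -10, -27] -> [-10, -27] -> [-10, -27]
  [26, 20, -4, -50, 39, 43] -> [26, 20, 39, 43] -> [-26, -20, -39, -43] -> [-26, -20, -39, -43] -> [-20, -26, -39, -43]
  [-44, -16, -46, 32, 27] -> [32, 27] -> [-32, -27] -> [-32, -27] -> [-27, -32]
  [32, -20, 44, -30, 27, -10, 49, 40, -47, -8] -> [32, 44, 27, 49, 40] -> [-32, -44, -27, -49, -40] -> [-32, -44, -27, -49, -40] -> [-27, -32, -40, -44, -49]
  [-11, 12, 36, -44, 34, 17, 29, 26, 40] -> [12, 36, 34, 17, 29, 26, 40] -> [-12, -36, -34, -17, -29, -26, -40] -> [-12, -36, -34, -17, -29, -26, -40] -> [-12, -17, -26, -29, -34, -36, -40]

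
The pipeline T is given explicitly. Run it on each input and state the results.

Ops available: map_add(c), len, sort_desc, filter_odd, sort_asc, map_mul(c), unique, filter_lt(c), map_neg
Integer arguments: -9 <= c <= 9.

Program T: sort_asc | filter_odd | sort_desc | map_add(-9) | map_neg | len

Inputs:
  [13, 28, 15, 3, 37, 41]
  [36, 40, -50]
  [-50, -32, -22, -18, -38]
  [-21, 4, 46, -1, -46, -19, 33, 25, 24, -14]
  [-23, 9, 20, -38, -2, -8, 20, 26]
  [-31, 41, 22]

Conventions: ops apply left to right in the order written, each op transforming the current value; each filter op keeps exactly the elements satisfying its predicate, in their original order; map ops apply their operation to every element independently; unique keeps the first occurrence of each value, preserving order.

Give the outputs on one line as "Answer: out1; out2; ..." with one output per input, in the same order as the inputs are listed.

Execution, op by op:
  [13, 28, 15, 3, 37, 41] -> [3, 13, 15, 28, 37, 41] -> [3, 13, 15, 37, 41] -> [41, 37, 15, 13, 3] -> [32, 28, 6, 4, -6] -> [-32, -28, -6, -4, 6] -> 5
  [36, 40, -50] -> [-50, 36, 40] -> [] -> [] -> [] -> [] -> 0
  [-50, -32, -22, -18, -38] -> [-50, -38, -32, -22, -18] -> [] -> [] -> [] -> [] -> 0
  [-21, 4, 46, -1, -46, -19, 33, 25, 24, -14] -> [-46, -21, -19, -14, -1, 4, 24, 25, 33, 46] -> [-21, -19, -1, 25, 33] -> [33, 25, -1, -19, -21] -> [24, 16, -10, -28, -30] -> [-24, -16, 10, 28, 30] -> 5
  [-23, 9, 20, -38, -2, -8, 20, 26] -> [-38, -23, -8, -2, 9, 20, 20, 26] -> [-23, 9] -> [9, -23] -> [0, -32] -> [0, 32] -> 2
  [-31, 41, 22] -> [-31, 22, 41] -> [-31, 41] -> [41, -31] -> [32, -40] -> [-32, 40] -> 2

5; 0; 0; 5; 2; 2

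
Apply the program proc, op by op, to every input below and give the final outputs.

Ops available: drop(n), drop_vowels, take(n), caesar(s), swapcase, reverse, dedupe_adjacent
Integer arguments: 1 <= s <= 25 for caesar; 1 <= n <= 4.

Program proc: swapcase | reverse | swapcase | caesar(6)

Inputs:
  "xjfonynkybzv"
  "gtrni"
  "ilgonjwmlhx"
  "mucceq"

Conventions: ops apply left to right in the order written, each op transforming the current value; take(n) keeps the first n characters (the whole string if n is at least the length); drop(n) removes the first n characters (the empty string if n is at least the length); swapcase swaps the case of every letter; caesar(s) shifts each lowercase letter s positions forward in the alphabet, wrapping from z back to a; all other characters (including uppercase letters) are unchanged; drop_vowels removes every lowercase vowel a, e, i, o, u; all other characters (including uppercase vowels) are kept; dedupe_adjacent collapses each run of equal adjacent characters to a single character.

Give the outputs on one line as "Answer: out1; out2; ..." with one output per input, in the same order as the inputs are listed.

Execution, op by op:
  "xjfonynkybzv" -> "XJFONYNKYBZV" -> "VZBYKNYNOFJX" -> "vzbyknynofjx" -> "bfheqtetulpd"
  "gtrni" -> "GTRNI" -> "INRTG" -> "inrtg" -> "otxzm"
  "ilgonjwmlhx" -> "ILGONJWMLHX" -> "XHLMWJNOGLI" -> "xhlmwjnogli" -> "dnrscptumro"
  "mucceq" -> "MUCCEQ" -> "QECCUM" -> "qeccum" -> "wkiias"

"bfheqtetulpd"; "otxzm"; "dnrscptumro"; "wkiias"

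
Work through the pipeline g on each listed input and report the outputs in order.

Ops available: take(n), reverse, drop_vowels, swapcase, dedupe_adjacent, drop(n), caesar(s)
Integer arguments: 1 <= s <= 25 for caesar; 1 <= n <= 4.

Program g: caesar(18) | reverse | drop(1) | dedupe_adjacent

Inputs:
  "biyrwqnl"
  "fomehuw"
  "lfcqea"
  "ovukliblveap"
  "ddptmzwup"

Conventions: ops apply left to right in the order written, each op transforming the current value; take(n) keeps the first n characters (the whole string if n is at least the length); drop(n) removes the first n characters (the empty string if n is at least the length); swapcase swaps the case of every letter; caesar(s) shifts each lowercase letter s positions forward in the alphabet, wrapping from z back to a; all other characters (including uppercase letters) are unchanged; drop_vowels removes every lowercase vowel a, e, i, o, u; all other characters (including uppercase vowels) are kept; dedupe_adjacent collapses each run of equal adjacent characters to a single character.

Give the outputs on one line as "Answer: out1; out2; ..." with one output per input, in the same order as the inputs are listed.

"fiojqat"; "mzwegx"; "wiuxd"; "swndtadcmng"; "morelhv"

Execution, op by op:
  "biyrwqnl" -> "taqjoifd" -> "dfiojqat" -> "fiojqat" -> "fiojqat"
  "fomehuw" -> "xgewzmo" -> "omzwegx" -> "mzwegx" -> "mzwegx"
  "lfcqea" -> "dxuiws" -> "swiuxd" -> "wiuxd" -> "wiuxd"
  "ovukliblveap" -> "gnmcdatdnwsh" -> "hswndtadcmng" -> "swndtadcmng" -> "swndtadcmng"
  "ddptmzwup" -> "vvhleromh" -> "hmorelhvv" -> "morelhvv" -> "morelhv"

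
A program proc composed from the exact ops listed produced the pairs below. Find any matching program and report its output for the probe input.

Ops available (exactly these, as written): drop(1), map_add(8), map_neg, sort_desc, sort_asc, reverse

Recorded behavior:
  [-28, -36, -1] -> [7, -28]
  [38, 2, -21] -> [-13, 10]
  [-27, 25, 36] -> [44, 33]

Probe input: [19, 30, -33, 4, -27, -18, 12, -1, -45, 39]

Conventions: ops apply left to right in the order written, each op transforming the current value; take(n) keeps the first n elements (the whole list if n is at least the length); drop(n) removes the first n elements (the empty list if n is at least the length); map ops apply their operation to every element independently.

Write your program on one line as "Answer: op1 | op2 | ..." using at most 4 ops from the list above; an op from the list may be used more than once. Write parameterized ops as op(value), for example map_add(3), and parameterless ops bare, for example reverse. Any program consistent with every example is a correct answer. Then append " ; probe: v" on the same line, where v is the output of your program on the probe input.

drop(1) | map_add(8) | reverse ; probe: [47, -37, 7, 20, -10, -19, 12, -25, 38]

Check, running the answer program on each example:
  [-28, -36, -1] -> [-36, -1] -> [-28, 7] -> [7, -28]
  [38, 2, -21] -> [2, -21] -> [10, -13] -> [-13, 10]
  [-27, 25, 36] -> [25, 36] -> [33, 44] -> [44, 33]
  probe: [19, 30, -33, 4, -27, -18, 12, -1, -45, 39] -> [30, -33, 4, -27, -18, 12, -1, -45, 39] -> [38, -25, 12, -19, -10, 20, 7, -37, 47] -> [47, -37, 7, 20, -10, -19, 12, -25, 38]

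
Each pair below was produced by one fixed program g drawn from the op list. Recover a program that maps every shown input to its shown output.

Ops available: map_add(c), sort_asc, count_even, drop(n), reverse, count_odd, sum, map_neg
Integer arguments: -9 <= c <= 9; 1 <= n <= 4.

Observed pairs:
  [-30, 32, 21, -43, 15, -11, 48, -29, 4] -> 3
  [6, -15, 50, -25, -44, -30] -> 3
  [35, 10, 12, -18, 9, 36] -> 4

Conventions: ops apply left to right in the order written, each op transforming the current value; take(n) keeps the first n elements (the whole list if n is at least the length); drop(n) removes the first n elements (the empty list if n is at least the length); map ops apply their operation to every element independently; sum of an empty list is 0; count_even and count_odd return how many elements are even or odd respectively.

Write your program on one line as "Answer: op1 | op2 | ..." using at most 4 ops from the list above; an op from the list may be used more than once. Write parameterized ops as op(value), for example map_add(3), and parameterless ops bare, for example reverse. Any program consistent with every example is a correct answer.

drop(1) | map_add(-3) | count_odd

Check, running the answer program on each example:
  [-30, 32, 21, -43, 15, -11, 48, -29, 4] -> [32, 21, -43, 15, -11, 48, -29, 4] -> [29, 18, -46, 12, -14, 45, -32, 1] -> 3
  [6, -15, 50, -25, -44, -30] -> [-15, 50, -25, -44, -30] -> [-18, 47, -28, -47, -33] -> 3
  [35, 10, 12, -18, 9, 36] -> [10, 12, -18, 9, 36] -> [7, 9, -21, 6, 33] -> 4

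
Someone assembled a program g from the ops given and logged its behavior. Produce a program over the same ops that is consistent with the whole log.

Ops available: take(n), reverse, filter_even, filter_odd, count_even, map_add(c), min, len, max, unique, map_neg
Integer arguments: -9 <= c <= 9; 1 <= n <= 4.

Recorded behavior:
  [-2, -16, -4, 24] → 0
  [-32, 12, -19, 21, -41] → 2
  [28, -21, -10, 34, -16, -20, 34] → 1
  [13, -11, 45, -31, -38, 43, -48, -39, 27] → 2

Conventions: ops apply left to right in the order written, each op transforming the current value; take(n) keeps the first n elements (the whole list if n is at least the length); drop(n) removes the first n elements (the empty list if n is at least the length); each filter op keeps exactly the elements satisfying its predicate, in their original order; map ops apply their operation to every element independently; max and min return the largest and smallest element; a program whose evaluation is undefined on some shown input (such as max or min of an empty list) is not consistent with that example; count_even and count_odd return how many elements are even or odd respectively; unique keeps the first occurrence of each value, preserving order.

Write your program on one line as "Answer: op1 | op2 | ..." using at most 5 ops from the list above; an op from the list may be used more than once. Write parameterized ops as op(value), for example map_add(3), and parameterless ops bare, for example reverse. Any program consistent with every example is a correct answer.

filter_odd | map_neg | map_add(-9) | take(2) | len

Check, running the answer program on each example:
  [-2, -16, -4, 24] -> [] -> [] -> [] -> [] -> 0
  [-32, 12, -19, 21, -41] -> [-19, 21, -41] -> [19, -21, 41] -> [10, -30, 32] -> [10, -30] -> 2
  [28, -21, -10, 34, -16, -20, 34] -> [-21] -> [21] -> [12] -> [12] -> 1
  [13, -11, 45, -31, -38, 43, -48, -39, 27] -> [13, -11, 45, -31, 43, -39, 27] -> [-13, 11, -45, 31, -43, 39, -27] -> [-22, 2, -54, 22, -52, 30, -36] -> [-22, 2] -> 2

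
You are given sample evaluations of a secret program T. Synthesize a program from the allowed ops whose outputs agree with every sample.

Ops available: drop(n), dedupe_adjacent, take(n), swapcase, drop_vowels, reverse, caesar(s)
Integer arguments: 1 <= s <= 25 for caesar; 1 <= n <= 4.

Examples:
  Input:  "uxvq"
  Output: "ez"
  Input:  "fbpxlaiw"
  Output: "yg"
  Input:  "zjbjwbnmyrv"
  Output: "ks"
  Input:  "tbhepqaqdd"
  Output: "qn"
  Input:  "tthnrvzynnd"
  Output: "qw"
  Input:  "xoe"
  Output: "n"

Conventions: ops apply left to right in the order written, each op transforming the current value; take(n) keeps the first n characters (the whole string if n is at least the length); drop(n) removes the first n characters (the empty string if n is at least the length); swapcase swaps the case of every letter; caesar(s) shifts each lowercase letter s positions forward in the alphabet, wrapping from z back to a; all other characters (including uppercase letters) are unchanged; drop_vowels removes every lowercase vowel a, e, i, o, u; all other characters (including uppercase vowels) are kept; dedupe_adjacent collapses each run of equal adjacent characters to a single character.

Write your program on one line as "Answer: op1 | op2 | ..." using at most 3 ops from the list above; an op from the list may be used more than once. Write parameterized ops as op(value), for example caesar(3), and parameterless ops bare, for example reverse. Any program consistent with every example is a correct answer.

take(4) | caesar(9) | drop(2)

Check, running the answer program on each example:
  "uxvq" -> "uxvq" -> "dgez" -> "ez"
  "fbpxlaiw" -> "fbpx" -> "okyg" -> "yg"
  "zjbjwbnmyrv" -> "zjbj" -> "isks" -> "ks"
  "tbhepqaqdd" -> "tbhe" -> "ckqn" -> "qn"
  "tthnrvzynnd" -> "tthn" -> "ccqw" -> "qw"
  "xoe" -> "xoe" -> "gxn" -> "n"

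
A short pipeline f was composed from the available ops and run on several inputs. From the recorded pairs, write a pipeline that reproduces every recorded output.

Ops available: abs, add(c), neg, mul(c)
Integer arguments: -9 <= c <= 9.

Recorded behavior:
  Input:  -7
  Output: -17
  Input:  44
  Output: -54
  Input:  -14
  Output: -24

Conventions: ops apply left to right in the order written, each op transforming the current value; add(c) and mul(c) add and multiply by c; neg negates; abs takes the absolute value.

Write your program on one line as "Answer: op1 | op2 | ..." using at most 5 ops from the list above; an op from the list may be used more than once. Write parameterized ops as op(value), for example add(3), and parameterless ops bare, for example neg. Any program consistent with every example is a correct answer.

abs | add(2) | neg | add(-8)

Check, running the answer program on each example:
  -7 -> 7 -> 9 -> -9 -> -17
  44 -> 44 -> 46 -> -46 -> -54
  -14 -> 14 -> 16 -> -16 -> -24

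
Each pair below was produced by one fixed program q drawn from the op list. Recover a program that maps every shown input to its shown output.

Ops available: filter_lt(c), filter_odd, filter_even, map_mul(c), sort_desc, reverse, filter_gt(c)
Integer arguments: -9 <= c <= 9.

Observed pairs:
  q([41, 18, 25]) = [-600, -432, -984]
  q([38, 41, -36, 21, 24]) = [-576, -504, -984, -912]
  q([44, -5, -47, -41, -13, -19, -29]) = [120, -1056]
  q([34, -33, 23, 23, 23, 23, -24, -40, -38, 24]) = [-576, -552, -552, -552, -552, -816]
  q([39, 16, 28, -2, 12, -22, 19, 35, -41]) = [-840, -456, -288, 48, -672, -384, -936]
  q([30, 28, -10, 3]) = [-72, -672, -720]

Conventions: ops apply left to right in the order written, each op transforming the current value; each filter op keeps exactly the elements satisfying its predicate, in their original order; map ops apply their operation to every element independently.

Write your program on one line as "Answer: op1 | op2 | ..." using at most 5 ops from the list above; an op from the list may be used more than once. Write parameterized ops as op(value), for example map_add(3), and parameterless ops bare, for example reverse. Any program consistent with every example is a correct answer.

filter_gt(-8) | map_mul(8) | reverse | map_mul(-3)

Check, running the answer program on each example:
  [41, 18, 25] -> [41, 18, 25] -> [328, 144, 200] -> [200, 144, 328] -> [-600, -432, -984]
  [38, 41, -36, 21, 24] -> [38, 41, 21, 24] -> [304, 328, 168, 192] -> [192, 168, 328, 304] -> [-576, -504, -984, -912]
  [44, -5, -47, -41, -13, -19, -29] -> [44, -5] -> [352, -40] -> [-40, 352] -> [120, -1056]
  [34, -33, 23, 23, 23, 23, -24, -40, -38, 24] -> [34, 23, 23, 23, 23, 24] -> [272, 184, 184, 184, 184, 192] -> [192, 184, 184, 184, 184, 272] -> [-576, -552, -552, -552, -552, -816]
  [39, 16, 28, -2, 12, -22, 19, 35, -41] -> [39, 16, 28, -2, 12, 19, 35] -> [312, 128, 224, -16, 96, 152, 280] -> [280, 152, 96, -16, 224, 128, 312] -> [-840, -456, -288, 48, -672, -384, -936]
  [30, 28, -10, 3] -> [30, 28, 3] -> [240, 224, 24] -> [24, 224, 240] -> [-72, -672, -720]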